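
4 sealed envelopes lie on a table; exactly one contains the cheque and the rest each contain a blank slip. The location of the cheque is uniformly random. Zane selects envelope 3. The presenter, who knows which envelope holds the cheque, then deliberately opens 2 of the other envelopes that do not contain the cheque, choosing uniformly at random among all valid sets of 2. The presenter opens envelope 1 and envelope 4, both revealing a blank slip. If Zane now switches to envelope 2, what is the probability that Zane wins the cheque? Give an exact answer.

3/4

Apply Bayes' rule, conditioning on where the cheque actually is.
If it is in either of envelopes 1 and 4 (prior 1/4 each): that envelope was opened and seen not to hold the prize — ruled out; weight (1/4)·0 = 0 each.
If it is in envelope 2 (prior 1/4): the presenter has no choice, probability 1; weight (1/4)·1 = 1/4.
If it is in envelope 3 (prior 1/4): the presenter has 3 equally likely choices, so probability 1/3; weight (1/4)·(1/3) = 1/12.
The weights sum to 1/3.
So P(the cheque in envelope 2 | the presenter opened envelope 1 and envelope 4) = (1/4) / (1/3) = 3/4.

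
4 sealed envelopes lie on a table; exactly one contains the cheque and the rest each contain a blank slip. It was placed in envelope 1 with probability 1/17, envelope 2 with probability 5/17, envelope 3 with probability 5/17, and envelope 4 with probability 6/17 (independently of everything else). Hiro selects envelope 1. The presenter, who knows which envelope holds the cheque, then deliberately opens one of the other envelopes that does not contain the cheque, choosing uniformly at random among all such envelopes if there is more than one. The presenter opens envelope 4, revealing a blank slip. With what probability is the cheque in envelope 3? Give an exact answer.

15/32

Condition on the true location of the cheque.
If it is in envelope 1 (prior 1/17): the presenter has 3 equally likely choices, so probability 1/3; weight (1/17)·(1/3) = 1/51.
If it is in either of envelopes 2 and 3 (prior 5/17 each): the presenter has 2 equally likely choices, so probability 1/2; weight (5/17)·(1/2) = 5/34 each.
If it is in envelope 4 (prior 6/17): the presenter opened envelope 4, so this case is ruled out; weight (6/17)·0 = 0.
The weights sum to 16/51.
So P(the cheque in envelope 3 | the presenter opened envelope 4) = (5/34) / (16/51) = 15/32.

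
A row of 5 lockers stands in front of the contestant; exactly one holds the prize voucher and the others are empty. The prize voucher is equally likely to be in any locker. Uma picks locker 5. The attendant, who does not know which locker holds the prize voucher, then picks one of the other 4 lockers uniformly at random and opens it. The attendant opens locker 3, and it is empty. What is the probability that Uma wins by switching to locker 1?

Condition on the true location of the prize voucher.
If it is in any of lockers 1, 2, 4, and 5 (prior 1/5 each): the attendant picks locker 3 with probability 1/4 regardless, and it is not the prize; weight (1/5)·(1/4) = 1/20 each.
If it is in locker 3 (prior 1/5): the attendant opened locker 3, so this case is ruled out; weight (1/5)·0 = 0.
The weights sum to 1/5.
So P(the prize voucher in locker 1 | the attendant opened locker 3) = (1/20) / (1/5) = 1/4.

1/4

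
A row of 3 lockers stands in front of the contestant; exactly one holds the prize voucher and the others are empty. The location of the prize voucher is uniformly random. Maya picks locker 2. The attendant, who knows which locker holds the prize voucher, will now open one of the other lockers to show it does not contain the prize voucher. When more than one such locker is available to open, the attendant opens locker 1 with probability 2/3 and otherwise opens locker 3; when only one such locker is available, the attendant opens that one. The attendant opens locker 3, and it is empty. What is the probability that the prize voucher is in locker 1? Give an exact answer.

3/4

Condition on the true location of the prize voucher.
If it is in locker 1 (prior 1/3): only locker 3 is available, probability 1; weight (1/3)·1 = 1/3.
If it is in locker 2 (prior 1/3): locker 1 is available but not opened, probability 1/3; weight (1/3)·(1/3) = 1/9.
If it is in locker 3 (prior 1/3): the attendant opened locker 3, so this case is ruled out; weight (1/3)·0 = 0.
The weights sum to 4/9.
So P(the prize voucher in locker 1 | the attendant opened locker 3) = (1/3) / (4/9) = 3/4.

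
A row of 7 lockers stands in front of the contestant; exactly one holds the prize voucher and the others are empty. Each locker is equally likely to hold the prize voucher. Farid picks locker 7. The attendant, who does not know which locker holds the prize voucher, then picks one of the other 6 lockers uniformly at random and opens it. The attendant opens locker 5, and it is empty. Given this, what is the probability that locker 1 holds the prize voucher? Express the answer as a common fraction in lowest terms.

Because the attendant chose which locker to open without knowing where the prize voucher is, the choice is independent of the prize location. Learning that locker 5 does not hold the prize voucher simply rules out that one location and leaves the remaining 6 lockers still equally likely by symmetry.
So P(the prize voucher in locker 1) = 1/6.

1/6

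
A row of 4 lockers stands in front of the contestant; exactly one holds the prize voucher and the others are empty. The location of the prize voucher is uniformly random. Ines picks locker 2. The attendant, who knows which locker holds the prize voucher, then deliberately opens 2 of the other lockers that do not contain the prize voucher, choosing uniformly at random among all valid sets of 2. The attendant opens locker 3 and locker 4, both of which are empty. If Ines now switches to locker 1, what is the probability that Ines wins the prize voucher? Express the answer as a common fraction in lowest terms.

Apply Bayes' rule, conditioning on where the prize voucher actually is.
If it is in locker 1 (prior 1/4): the attendant has no choice, probability 1; weight (1/4)·1 = 1/4.
If it is in locker 2 (prior 1/4): the attendant has 3 equally likely choices, so probability 1/3; weight (1/4)·(1/3) = 1/12.
If it is in either of lockers 3 and 4 (prior 1/4 each): that locker was opened and seen not to hold the prize — ruled out; weight (1/4)·0 = 0 each.
The weights sum to 1/3.
So P(the prize voucher in locker 1 | the attendant opened locker 3 and locker 4) = (1/4) / (1/3) = 3/4.

3/4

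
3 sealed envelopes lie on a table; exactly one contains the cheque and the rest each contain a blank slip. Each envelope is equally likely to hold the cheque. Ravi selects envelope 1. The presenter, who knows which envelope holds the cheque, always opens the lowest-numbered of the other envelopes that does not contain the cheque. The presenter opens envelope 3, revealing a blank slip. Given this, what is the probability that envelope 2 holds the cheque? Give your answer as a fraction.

1

Condition on the true location of the cheque.
If it is in envelope 1 (prior 1/3): the presenter would have opened envelope 2 instead, probability 0; weight (1/3)·0 = 0.
If it is in envelope 2 (prior 1/3): envelope 3 is the lowest-numbered option available, probability 1; weight (1/3)·1 = 1/3.
If it is in envelope 3 (prior 1/3): the presenter opened envelope 3, so this case is ruled out; weight (1/3)·0 = 0.
The weights sum to 1/3.
So P(the cheque in envelope 2 | the presenter opened envelope 3) = (1/3) / (1/3) = 1.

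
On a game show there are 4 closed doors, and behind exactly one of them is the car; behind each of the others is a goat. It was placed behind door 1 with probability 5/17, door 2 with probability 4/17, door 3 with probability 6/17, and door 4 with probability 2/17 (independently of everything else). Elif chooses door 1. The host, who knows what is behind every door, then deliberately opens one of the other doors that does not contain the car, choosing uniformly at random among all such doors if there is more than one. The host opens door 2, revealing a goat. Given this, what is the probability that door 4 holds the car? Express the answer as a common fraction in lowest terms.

Apply Bayes' rule, conditioning on where the car actually is.
If it is behind door 1 (prior 5/17): the host has 3 equally likely choices, so probability 1/3; weight (5/17)·(1/3) = 5/51.
If it is behind door 2 (prior 4/17): the host opened door 2, so this case is ruled out; weight (4/17)·0 = 0.
If it is behind door 3 (prior 6/17): the host has 2 equally likely choices, so probability 1/2; weight (6/17)·(1/2) = 3/17.
If it is behind door 4 (prior 2/17): the host has 2 equally likely choices, so probability 1/2; weight (2/17)·(1/2) = 1/17.
The weights sum to 1/3.
So P(the car behind door 4 | the host opened door 2) = (1/17) / (1/3) = 3/17.

3/17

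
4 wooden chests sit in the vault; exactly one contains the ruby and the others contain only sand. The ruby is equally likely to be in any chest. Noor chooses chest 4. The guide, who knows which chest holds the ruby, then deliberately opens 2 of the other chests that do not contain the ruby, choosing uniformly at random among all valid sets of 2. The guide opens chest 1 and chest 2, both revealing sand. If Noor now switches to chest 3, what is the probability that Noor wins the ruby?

3/4

Consider each possible location of the ruby in turn.
If it is in either of chests 1 and 2 (prior 1/4 each): that chest was opened and seen not to hold the prize — ruled out; weight (1/4)·0 = 0 each.
If it is in chest 3 (prior 1/4): the guide has no choice, probability 1; weight (1/4)·1 = 1/4.
If it is in chest 4 (prior 1/4): the guide has 3 equally likely choices, so probability 1/3; weight (1/4)·(1/3) = 1/12.
The weights sum to 1/3.
So P(the ruby in chest 3 | the guide opened chest 1 and chest 2) = (1/4) / (1/3) = 3/4.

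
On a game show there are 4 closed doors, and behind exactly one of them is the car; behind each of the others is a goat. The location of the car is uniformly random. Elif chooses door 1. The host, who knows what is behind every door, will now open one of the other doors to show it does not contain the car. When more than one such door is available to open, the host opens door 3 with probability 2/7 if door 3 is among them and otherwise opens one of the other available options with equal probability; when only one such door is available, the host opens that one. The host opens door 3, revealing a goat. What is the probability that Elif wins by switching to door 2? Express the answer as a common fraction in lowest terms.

1/3

Consider each possible location of the car in turn.
If it is behind any of doors 1, 2, and 4 (prior 1/4 each): door 3 is available, opened with probability 2/7; weight (1/4)·(2/7) = 1/14 each.
If it is behind door 3 (prior 1/4): the host opened door 3, so this case is ruled out; weight (1/4)·0 = 0.
The weights sum to 3/14.
So P(the car behind door 2 | the host opened door 3) = (1/14) / (3/14) = 1/3.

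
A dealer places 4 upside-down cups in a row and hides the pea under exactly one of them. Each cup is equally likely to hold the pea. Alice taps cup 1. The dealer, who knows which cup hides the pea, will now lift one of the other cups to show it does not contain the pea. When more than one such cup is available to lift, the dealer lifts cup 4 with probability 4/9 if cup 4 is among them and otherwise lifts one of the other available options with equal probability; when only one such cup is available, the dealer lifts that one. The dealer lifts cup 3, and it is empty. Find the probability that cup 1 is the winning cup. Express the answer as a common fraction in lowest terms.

Condition on the true location of the pea.
If it is under cup 1 (prior 1/4): cup 4 is available but not opened; cup 3 gets probability (1 − 4/9)/2 = 5/18; weight (1/4)·(5/18) = 5/72.
If it is under cup 2 (prior 1/4): cup 4 is available but not opened, probability 5/9; weight (1/4)·(5/9) = 5/36.
If it is under cup 3 (prior 1/4): the dealer opened cup 3, so this case is ruled out; weight (1/4)·0 = 0.
If it is under cup 4 (prior 1/4): cup 4 holds the prize so is unavailable; the dealer chooses uniformly among the 2 others, probability 1/2; weight (1/4)·(1/2) = 1/8.
The weights sum to 1/3.
So P(the pea under cup 1 | the dealer opened cup 3) = (5/72) / (1/3) = 5/24.

5/24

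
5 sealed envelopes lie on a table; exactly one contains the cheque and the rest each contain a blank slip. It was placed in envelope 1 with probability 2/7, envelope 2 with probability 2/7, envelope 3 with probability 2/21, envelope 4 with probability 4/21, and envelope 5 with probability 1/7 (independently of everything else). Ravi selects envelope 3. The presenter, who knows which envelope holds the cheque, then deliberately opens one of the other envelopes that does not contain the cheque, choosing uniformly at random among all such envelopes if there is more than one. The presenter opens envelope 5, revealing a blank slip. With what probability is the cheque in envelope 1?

12/35

Apply Bayes' rule, conditioning on where the cheque actually is.
If it is in either of envelopes 1 and 2 (prior 2/7 each): the presenter has 3 equally likely choices, so probability 1/3; weight (2/7)·(1/3) = 2/21 each.
If it is in envelope 3 (prior 2/21): the presenter has 4 equally likely choices, so probability 1/4; weight (2/21)·(1/4) = 1/42.
If it is in envelope 4 (prior 4/21): the presenter has 3 equally likely choices, so probability 1/3; weight (4/21)·(1/3) = 4/63.
If it is in envelope 5 (prior 1/7): the presenter opened envelope 5, so this case is ruled out; weight (1/7)·0 = 0.
The weights sum to 5/18.
So P(the cheque in envelope 1 | the presenter opened envelope 5) = (2/21) / (5/18) = 12/35.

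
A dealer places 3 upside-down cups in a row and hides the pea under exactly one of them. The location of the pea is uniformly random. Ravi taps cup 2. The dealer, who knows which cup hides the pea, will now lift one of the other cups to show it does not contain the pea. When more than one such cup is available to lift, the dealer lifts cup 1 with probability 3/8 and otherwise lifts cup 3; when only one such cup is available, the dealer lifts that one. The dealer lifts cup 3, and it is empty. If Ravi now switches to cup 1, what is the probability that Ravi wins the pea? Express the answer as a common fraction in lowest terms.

8/13

Apply Bayes' rule, conditioning on where the pea actually is.
If it is under cup 1 (prior 1/3): only cup 3 is available, probability 1; weight (1/3)·1 = 1/3.
If it is under cup 2 (prior 1/3): cup 1 is available but not opened, probability 5/8; weight (1/3)·(5/8) = 5/24.
If it is under cup 3 (prior 1/3): the dealer opened cup 3, so this case is ruled out; weight (1/3)·0 = 0.
The weights sum to 13/24.
So P(the pea under cup 1 | the dealer opened cup 3) = (1/3) / (13/24) = 8/13.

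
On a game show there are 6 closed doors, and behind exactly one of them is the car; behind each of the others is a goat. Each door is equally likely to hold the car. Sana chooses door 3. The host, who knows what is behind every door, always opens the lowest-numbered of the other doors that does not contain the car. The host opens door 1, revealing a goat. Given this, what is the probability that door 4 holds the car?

Condition on the true location of the car.
If it is behind door 1 (prior 1/6): the host opened door 1, so this case is ruled out; weight (1/6)·0 = 0.
If it is behind any of doors 2, 3, 4, 5, and 6 (prior 1/6 each): door 1 is the lowest-numbered option available, probability 1; weight (1/6)·1 = 1/6 each.
The weights sum to 5/6.
So P(the car behind door 4 | the host opened door 1) = (1/6) / (5/6) = 1/5.

1/5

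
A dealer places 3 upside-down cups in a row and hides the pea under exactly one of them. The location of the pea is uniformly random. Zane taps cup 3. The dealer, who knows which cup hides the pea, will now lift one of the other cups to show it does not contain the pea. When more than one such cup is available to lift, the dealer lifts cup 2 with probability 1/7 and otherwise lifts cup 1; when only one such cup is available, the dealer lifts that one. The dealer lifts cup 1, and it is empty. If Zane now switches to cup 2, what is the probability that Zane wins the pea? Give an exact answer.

Apply Bayes' rule, conditioning on where the pea actually is.
If it is under cup 1 (prior 1/3): the dealer opened cup 1, so this case is ruled out; weight (1/3)·0 = 0.
If it is under cup 2 (prior 1/3): only cup 1 is available, probability 1; weight (1/3)·1 = 1/3.
If it is under cup 3 (prior 1/3): cup 2 is available but not opened, probability 6/7; weight (1/3)·(6/7) = 2/7.
The weights sum to 13/21.
So P(the pea under cup 2 | the dealer opened cup 1) = (1/3) / (13/21) = 7/13.

7/13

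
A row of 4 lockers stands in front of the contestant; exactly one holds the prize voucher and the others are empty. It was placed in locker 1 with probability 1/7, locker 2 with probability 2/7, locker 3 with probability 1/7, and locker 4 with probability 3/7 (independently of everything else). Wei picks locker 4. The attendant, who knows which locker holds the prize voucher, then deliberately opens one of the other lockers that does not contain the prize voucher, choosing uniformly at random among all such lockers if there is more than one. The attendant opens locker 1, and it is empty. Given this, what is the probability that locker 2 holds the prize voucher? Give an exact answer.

Apply Bayes' rule, conditioning on where the prize voucher actually is.
If it is in locker 1 (prior 1/7): the attendant opened locker 1, so this case is ruled out; weight (1/7)·0 = 0.
If it is in locker 2 (prior 2/7): the attendant has 2 equally likely choices, so probability 1/2; weight (2/7)·(1/2) = 1/7.
If it is in locker 3 (prior 1/7): the attendant has 2 equally likely choices, so probability 1/2; weight (1/7)·(1/2) = 1/14.
If it is in locker 4 (prior 3/7): the attendant has 3 equally likely choices, so probability 1/3; weight (3/7)·(1/3) = 1/7.
The weights sum to 5/14.
So P(the prize voucher in locker 2 | the attendant opened locker 1) = (1/7) / (5/14) = 2/5.

2/5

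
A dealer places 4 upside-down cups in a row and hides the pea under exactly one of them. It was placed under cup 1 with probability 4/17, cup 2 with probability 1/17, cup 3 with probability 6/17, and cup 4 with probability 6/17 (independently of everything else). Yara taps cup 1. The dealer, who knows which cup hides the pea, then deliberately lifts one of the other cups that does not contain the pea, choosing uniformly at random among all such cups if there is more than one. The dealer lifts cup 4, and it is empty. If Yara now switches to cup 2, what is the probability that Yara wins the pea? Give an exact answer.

Apply Bayes' rule, conditioning on where the pea actually is.
If it is under cup 1 (prior 4/17): the dealer has 3 equally likely choices, so probability 1/3; weight (4/17)·(1/3) = 4/51.
If it is under cup 2 (prior 1/17): the dealer has 2 equally likely choices, so probability 1/2; weight (1/17)·(1/2) = 1/34.
If it is under cup 3 (prior 6/17): the dealer has 2 equally likely choices, so probability 1/2; weight (6/17)·(1/2) = 3/17.
If it is under cup 4 (prior 6/17): the dealer opened cup 4, so this case is ruled out; weight (6/17)·0 = 0.
The weights sum to 29/102.
So P(the pea under cup 2 | the dealer opened cup 4) = (1/34) / (29/102) = 3/29.

3/29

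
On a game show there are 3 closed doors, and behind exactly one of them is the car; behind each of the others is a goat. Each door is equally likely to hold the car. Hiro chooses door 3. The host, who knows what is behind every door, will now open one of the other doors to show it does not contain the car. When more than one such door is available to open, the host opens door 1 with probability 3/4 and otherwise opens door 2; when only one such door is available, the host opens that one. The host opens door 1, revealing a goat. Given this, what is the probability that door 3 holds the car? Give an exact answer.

Apply Bayes' rule, conditioning on where the car actually is.
If it is behind door 1 (prior 1/3): the host opened door 1, so this case is ruled out; weight (1/3)·0 = 0.
If it is behind door 2 (prior 1/3): only door 1 is available, probability 1; weight (1/3)·1 = 1/3.
If it is behind door 3 (prior 1/3): door 1 is available, opened with probability 3/4; weight (1/3)·(3/4) = 1/4.
The weights sum to 7/12.
So P(the car behind door 3 | the host opened door 1) = (1/4) / (7/12) = 3/7.

3/7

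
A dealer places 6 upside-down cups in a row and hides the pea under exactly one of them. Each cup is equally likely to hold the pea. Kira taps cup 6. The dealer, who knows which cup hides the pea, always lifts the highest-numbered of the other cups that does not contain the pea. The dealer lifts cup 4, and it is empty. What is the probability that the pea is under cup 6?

0

Condition on the true location of the pea.
If it is under any of cups 1, 2, 3, and 6 (prior 1/6 each): the dealer would have opened cup 5 instead, probability 0; weight (1/6)·0 = 0 each.
If it is under cup 4 (prior 1/6): the dealer opened cup 4, so this case is ruled out; weight (1/6)·0 = 0.
If it is under cup 5 (prior 1/6): cup 4 is the highest-numbered option available, probability 1; weight (1/6)·1 = 1/6.
The weights sum to 1/6.
So P(the pea under cup 6 | the dealer opened cup 4) = 0 / (1/6) = 0.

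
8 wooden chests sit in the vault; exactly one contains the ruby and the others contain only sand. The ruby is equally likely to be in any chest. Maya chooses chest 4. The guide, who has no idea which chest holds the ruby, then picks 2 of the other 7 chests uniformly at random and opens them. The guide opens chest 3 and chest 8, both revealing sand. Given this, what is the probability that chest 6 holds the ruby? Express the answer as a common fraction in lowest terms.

Consider each possible location of the ruby in turn.
If it is in any of chests 1, 2, 4, 5, 6, and 7 (prior 1/8 each): the guide picks exactly this set with probability 1/21 regardless, and none is the prize; weight (1/8)·(1/21) = 1/168 each.
If it is in either of chests 3 and 8 (prior 1/8 each): that chest was opened and seen not to hold the prize — ruled out; weight (1/8)·0 = 0 each.
The weights sum to 1/28.
So P(the ruby in chest 6 | the guide opened chest 3 and chest 8) = (1/168) / (1/28) = 1/6.

1/6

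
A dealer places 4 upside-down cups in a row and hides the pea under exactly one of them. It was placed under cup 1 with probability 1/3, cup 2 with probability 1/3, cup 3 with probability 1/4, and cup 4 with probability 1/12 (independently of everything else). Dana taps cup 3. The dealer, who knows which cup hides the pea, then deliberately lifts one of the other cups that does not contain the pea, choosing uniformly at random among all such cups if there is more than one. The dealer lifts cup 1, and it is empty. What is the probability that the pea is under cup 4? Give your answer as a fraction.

1/7

Condition on the true location of the pea.
If it is under cup 1 (prior 1/3): the dealer opened cup 1, so this case is ruled out; weight (1/3)·0 = 0.
If it is under cup 2 (prior 1/3): the dealer has 2 equally likely choices, so probability 1/2; weight (1/3)·(1/2) = 1/6.
If it is under cup 3 (prior 1/4): the dealer has 3 equally likely choices, so probability 1/3; weight (1/4)·(1/3) = 1/12.
If it is under cup 4 (prior 1/12): the dealer has 2 equally likely choices, so probability 1/2; weight (1/12)·(1/2) = 1/24.
The weights sum to 7/24.
So P(the pea under cup 4 | the dealer opened cup 1) = (1/24) / (7/24) = 1/7.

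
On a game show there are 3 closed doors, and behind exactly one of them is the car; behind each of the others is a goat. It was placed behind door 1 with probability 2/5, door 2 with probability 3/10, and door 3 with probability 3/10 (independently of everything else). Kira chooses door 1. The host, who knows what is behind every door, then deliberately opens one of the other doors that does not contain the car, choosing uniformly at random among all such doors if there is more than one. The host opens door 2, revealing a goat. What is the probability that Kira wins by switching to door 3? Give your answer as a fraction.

3/5

Condition on the true location of the car.
If it is behind door 1 (prior 2/5): the host has 2 equally likely choices, so probability 1/2; weight (2/5)·(1/2) = 1/5.
If it is behind door 2 (prior 3/10): the host opened door 2, so this case is ruled out; weight (3/10)·0 = 0.
If it is behind door 3 (prior 3/10): the host has no choice, probability 1; weight (3/10)·1 = 3/10.
The weights sum to 1/2.
So P(the car behind door 3 | the host opened door 2) = (3/10) / (1/2) = 3/5.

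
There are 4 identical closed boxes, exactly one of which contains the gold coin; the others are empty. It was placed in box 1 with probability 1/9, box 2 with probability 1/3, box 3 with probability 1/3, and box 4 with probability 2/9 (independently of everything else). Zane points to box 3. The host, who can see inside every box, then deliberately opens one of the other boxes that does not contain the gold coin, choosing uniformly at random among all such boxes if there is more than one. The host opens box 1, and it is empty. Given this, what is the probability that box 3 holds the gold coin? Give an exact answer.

2/7

Condition on the true location of the gold coin.
If it is in box 1 (prior 1/9): the host opened box 1, so this case is ruled out; weight (1/9)·0 = 0.
If it is in box 2 (prior 1/3): the host has 2 equally likely choices, so probability 1/2; weight (1/3)·(1/2) = 1/6.
If it is in box 3 (prior 1/3): the host has 3 equally likely choices, so probability 1/3; weight (1/3)·(1/3) = 1/9.
If it is in box 4 (prior 2/9): the host has 2 equally likely choices, so probability 1/2; weight (2/9)·(1/2) = 1/9.
The weights sum to 7/18.
So P(the gold coin in box 3 | the host opened box 1) = (1/9) / (7/18) = 2/7.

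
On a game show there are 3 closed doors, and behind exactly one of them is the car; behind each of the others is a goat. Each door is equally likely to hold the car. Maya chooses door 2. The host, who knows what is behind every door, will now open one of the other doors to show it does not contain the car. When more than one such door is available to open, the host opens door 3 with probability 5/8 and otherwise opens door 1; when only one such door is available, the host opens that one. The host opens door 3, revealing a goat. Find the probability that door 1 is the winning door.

Consider each possible location of the car in turn.
If it is behind door 1 (prior 1/3): only door 3 is available, probability 1; weight (1/3)·1 = 1/3.
If it is behind door 2 (prior 1/3): door 3 is available, opened with probability 5/8; weight (1/3)·(5/8) = 5/24.
If it is behind door 3 (prior 1/3): the host opened door 3, so this case is ruled out; weight (1/3)·0 = 0.
The weights sum to 13/24.
So P(the car behind door 1 | the host opened door 3) = (1/3) / (13/24) = 8/13.

8/13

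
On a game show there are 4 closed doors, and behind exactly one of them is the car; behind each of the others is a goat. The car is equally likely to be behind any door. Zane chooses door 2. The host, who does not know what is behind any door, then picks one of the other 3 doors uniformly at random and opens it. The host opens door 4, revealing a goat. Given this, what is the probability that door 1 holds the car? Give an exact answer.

1/3

Consider each possible location of the car in turn.
If it is behind any of doors 1, 2, and 3 (prior 1/4 each): the host picks door 4 with probability 1/3 regardless, and it is not the prize; weight (1/4)·(1/3) = 1/12 each.
If it is behind door 4 (prior 1/4): the host opened door 4, so this case is ruled out; weight (1/4)·0 = 0.
The weights sum to 1/4.
So P(the car behind door 1 | the host opened door 4) = (1/12) / (1/4) = 1/3.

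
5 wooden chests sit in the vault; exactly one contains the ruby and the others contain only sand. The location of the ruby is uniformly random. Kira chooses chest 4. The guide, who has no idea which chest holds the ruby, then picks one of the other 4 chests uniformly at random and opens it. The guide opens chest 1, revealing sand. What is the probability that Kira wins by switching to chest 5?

1/4

Apply Bayes' rule, conditioning on where the ruby actually is.
If it is in chest 1 (prior 1/5): the guide opened chest 1, so this case is ruled out; weight (1/5)·0 = 0.
If it is in any of chests 2, 3, 4, and 5 (prior 1/5 each): the guide picks chest 1 with probability 1/4 regardless, and it is not the prize; weight (1/5)·(1/4) = 1/20 each.
The weights sum to 1/5.
So P(the ruby in chest 5 | the guide opened chest 1) = (1/20) / (1/5) = 1/4.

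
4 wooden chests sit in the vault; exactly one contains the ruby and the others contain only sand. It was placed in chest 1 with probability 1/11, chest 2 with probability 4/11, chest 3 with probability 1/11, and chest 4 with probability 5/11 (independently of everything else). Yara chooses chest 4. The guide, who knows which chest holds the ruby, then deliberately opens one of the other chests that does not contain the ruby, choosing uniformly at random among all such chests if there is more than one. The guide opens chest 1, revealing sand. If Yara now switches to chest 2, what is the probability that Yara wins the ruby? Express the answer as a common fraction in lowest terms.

12/25

Consider each possible location of the ruby in turn.
If it is in chest 1 (prior 1/11): the guide opened chest 1, so this case is ruled out; weight (1/11)·0 = 0.
If it is in chest 2 (prior 4/11): the guide has 2 equally likely choices, so probability 1/2; weight (4/11)·(1/2) = 2/11.
If it is in chest 3 (prior 1/11): the guide has 2 equally likely choices, so probability 1/2; weight (1/11)·(1/2) = 1/22.
If it is in chest 4 (prior 5/11): the guide has 3 equally likely choices, so probability 1/3; weight (5/11)·(1/3) = 5/33.
The weights sum to 25/66.
So P(the ruby in chest 2 | the guide opened chest 1) = (2/11) / (25/66) = 12/25.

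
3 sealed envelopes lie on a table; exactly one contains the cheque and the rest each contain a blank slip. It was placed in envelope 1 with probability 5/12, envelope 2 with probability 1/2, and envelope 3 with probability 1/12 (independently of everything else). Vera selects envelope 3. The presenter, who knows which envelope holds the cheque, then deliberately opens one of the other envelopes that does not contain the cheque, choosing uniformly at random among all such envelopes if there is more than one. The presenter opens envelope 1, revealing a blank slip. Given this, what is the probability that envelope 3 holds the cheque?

Condition on the true location of the cheque.
If it is in envelope 1 (prior 5/12): the presenter opened envelope 1, so this case is ruled out; weight (5/12)·0 = 0.
If it is in envelope 2 (prior 1/2): the presenter has no choice, probability 1; weight (1/2)·1 = 1/2.
If it is in envelope 3 (prior 1/12): the presenter has 2 equally likely choices, so probability 1/2; weight (1/12)·(1/2) = 1/24.
The weights sum to 13/24.
So P(the cheque in envelope 3 | the presenter opened envelope 1) = (1/24) / (13/24) = 1/13.

1/13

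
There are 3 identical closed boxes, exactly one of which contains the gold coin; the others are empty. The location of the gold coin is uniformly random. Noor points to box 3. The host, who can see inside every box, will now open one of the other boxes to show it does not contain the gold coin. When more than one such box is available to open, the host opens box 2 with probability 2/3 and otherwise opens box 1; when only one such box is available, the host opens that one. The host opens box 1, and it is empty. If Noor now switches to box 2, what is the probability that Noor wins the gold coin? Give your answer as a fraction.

3/4

Consider each possible location of the gold coin in turn.
If it is in box 1 (prior 1/3): the host opened box 1, so this case is ruled out; weight (1/3)·0 = 0.
If it is in box 2 (prior 1/3): only box 1 is available, probability 1; weight (1/3)·1 = 1/3.
If it is in box 3 (prior 1/3): box 2 is available but not opened, probability 1/3; weight (1/3)·(1/3) = 1/9.
The weights sum to 4/9.
So P(the gold coin in box 2 | the host opened box 1) = (1/3) / (4/9) = 3/4.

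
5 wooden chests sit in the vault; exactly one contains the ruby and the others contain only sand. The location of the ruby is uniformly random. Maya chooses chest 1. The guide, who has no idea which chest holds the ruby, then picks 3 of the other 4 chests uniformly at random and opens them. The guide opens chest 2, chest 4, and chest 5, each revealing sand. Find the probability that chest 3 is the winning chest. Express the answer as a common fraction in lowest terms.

Consider each possible location of the ruby in turn.
If it is in either of chests 1 and 3 (prior 1/5 each): the guide picks exactly this set with probability 1/4 regardless, and none is the prize; weight (1/5)·(1/4) = 1/20 each.
If it is in any of chests 2, 4, and 5 (prior 1/5 each): that chest was opened and seen not to hold the prize — ruled out; weight (1/5)·0 = 0 each.
The weights sum to 1/10.
So P(the ruby in chest 3 | the guide opened chest 2, chest 4, and chest 5) = (1/20) / (1/10) = 1/2.

1/2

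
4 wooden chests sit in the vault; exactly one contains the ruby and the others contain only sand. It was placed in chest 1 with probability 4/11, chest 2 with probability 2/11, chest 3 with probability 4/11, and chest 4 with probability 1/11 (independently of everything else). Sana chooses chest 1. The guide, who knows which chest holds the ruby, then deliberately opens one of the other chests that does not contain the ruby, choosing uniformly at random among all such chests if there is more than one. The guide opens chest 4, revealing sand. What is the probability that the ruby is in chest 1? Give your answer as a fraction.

Apply Bayes' rule, conditioning on where the ruby actually is.
If it is in chest 1 (prior 4/11): the guide has 3 equally likely choices, so probability 1/3; weight (4/11)·(1/3) = 4/33.
If it is in chest 2 (prior 2/11): the guide has 2 equally likely choices, so probability 1/2; weight (2/11)·(1/2) = 1/11.
If it is in chest 3 (prior 4/11): the guide has 2 equally likely choices, so probability 1/2; weight (4/11)·(1/2) = 2/11.
If it is in chest 4 (prior 1/11): the guide opened chest 4, so this case is ruled out; weight (1/11)·0 = 0.
The weights sum to 13/33.
So P(the ruby in chest 1 | the guide opened chest 4) = (4/33) / (13/33) = 4/13.

4/13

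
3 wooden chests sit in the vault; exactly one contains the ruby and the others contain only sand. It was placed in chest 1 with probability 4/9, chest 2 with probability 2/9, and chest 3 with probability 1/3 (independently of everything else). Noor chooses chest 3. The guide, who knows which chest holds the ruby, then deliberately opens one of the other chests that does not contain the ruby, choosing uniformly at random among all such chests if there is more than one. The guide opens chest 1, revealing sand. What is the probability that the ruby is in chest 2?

4/7

Apply Bayes' rule, conditioning on where the ruby actually is.
If it is in chest 1 (prior 4/9): the guide opened chest 1, so this case is ruled out; weight (4/9)·0 = 0.
If it is in chest 2 (prior 2/9): the guide has no choice, probability 1; weight (2/9)·1 = 2/9.
If it is in chest 3 (prior 1/3): the guide has 2 equally likely choices, so probability 1/2; weight (1/3)·(1/2) = 1/6.
The weights sum to 7/18.
So P(the ruby in chest 2 | the guide opened chest 1) = (2/9) / (7/18) = 4/7.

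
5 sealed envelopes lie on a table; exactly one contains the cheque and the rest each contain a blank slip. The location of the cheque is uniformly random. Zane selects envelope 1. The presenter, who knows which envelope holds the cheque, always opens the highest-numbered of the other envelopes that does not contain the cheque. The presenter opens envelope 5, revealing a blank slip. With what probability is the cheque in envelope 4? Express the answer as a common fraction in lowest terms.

1/4

Apply Bayes' rule, conditioning on where the cheque actually is.
If it is in any of envelopes 1, 2, 3, and 4 (prior 1/5 each): envelope 5 is the highest-numbered option available, probability 1; weight (1/5)·1 = 1/5 each.
If it is in envelope 5 (prior 1/5): the presenter opened envelope 5, so this case is ruled out; weight (1/5)·0 = 0.
The weights sum to 4/5.
So P(the cheque in envelope 4 | the presenter opened envelope 5) = (1/5) / (4/5) = 1/4.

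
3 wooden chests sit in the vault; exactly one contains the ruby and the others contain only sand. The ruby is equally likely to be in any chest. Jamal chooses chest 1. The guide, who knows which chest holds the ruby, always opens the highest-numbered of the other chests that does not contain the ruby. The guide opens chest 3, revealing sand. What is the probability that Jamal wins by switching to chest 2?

1/2

Condition on the true location of the ruby.
If it is in either of chests 1 and 2 (prior 1/3 each): chest 3 is the highest-numbered option available, probability 1; weight (1/3)·1 = 1/3 each.
If it is in chest 3 (prior 1/3): the guide opened chest 3, so this case is ruled out; weight (1/3)·0 = 0.
The weights sum to 2/3.
So P(the ruby in chest 2 | the guide opened chest 3) = (1/3) / (2/3) = 1/2.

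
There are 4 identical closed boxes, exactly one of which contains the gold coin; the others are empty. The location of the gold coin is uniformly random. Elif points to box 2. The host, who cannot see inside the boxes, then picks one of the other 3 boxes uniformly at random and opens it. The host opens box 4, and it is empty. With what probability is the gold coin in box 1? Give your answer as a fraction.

Because the host chose which box to open without knowing where the gold coin is, the choice is independent of the prize location. Learning that box 4 does not hold the gold coin simply rules out that one location and leaves the remaining 3 boxes still equally likely by symmetry.
So P(the gold coin in box 1) = 1/3.

1/3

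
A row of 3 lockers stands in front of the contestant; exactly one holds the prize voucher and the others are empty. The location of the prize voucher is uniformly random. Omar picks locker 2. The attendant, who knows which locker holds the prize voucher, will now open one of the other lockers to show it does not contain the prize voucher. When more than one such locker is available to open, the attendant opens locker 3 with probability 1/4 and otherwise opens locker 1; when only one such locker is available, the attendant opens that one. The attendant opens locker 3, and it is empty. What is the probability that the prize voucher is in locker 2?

Condition on the true location of the prize voucher.
If it is in locker 1 (prior 1/3): only locker 3 is available, probability 1; weight (1/3)·1 = 1/3.
If it is in locker 2 (prior 1/3): locker 3 is available, opened with probability 1/4; weight (1/3)·(1/4) = 1/12.
If it is in locker 3 (prior 1/3): the attendant opened locker 3, so this case is ruled out; weight (1/3)·0 = 0.
The weights sum to 5/12.
So P(the prize voucher in locker 2 | the attendant opened locker 3) = (1/12) / (5/12) = 1/5.

1/5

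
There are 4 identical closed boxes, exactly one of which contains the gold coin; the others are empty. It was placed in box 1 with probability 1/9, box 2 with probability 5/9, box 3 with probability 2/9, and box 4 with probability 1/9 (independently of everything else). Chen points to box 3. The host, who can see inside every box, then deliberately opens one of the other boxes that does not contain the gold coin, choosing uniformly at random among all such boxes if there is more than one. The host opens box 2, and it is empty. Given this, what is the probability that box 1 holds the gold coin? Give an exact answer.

Apply Bayes' rule, conditioning on where the gold coin actually is.
If it is in either of boxes 1 and 4 (prior 1/9 each): the host has 2 equally likely choices, so probability 1/2; weight (1/9)·(1/2) = 1/18 each.
If it is in box 2 (prior 5/9): the host opened box 2, so this case is ruled out; weight (5/9)·0 = 0.
If it is in box 3 (prior 2/9): the host has 3 equally likely choices, so probability 1/3; weight (2/9)·(1/3) = 2/27.
The weights sum to 5/27.
So P(the gold coin in box 1 | the host opened box 2) = (1/18) / (5/27) = 3/10.

3/10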